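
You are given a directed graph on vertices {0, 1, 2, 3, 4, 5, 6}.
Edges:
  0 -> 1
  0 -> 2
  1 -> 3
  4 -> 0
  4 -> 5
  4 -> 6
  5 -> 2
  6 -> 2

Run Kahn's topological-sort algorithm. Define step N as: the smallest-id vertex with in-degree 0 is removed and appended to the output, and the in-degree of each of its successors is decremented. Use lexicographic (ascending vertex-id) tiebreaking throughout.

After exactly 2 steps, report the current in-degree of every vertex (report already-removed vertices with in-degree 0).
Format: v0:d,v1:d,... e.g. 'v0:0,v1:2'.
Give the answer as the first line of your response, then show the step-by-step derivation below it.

v0:0,v1:0,v2:2,v3:1,v4:0,v5:0,v6:0

step 1: output 4; order=[4]; indeg=(0,1,3,1,0,0,0)
step 2: output 0; order=[4,0]; indeg=(0,0,2,1,0,0,0)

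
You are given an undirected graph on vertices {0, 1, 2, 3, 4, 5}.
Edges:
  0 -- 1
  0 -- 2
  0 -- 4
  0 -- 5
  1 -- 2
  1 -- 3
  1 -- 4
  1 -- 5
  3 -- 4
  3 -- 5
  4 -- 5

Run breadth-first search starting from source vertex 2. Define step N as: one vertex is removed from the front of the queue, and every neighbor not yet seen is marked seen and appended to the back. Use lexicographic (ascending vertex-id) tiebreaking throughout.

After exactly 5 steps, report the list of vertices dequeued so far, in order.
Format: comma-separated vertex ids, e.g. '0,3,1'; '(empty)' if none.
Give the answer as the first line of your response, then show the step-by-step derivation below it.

2,0,1,4,5

step 1: dequeue 2; queue=[0,1]; order=2
step 2: dequeue 0; queue=[1,4,5]; order=2,0
step 3: dequeue 1; queue=[4,5,3]; order=2,0,1
step 4: dequeue 4; queue=[5,3]; order=2,0,1,4
step 5: dequeue 5; queue=[3]; order=2,0,1,4,5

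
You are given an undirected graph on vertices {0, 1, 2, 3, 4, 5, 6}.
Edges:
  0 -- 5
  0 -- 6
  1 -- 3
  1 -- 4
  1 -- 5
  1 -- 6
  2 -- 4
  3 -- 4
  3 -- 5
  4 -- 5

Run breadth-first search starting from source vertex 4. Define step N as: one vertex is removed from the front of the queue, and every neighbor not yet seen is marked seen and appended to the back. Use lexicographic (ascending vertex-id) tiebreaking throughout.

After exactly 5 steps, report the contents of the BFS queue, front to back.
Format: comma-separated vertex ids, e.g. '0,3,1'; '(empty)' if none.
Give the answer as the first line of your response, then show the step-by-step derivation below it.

6,0

step 1: dequeue 4; queue=[1,2,3,5]; order=4
step 2: dequeue 1; queue=[2,3,5,6]; order=4,1
step 3: dequeue 2; queue=[3,5,6]; order=4,1,2
step 4: dequeue 3; queue=[5,6]; order=4,1,2,3
step 5: dequeue 5; queue=[6,0]; order=4,1,2,3,5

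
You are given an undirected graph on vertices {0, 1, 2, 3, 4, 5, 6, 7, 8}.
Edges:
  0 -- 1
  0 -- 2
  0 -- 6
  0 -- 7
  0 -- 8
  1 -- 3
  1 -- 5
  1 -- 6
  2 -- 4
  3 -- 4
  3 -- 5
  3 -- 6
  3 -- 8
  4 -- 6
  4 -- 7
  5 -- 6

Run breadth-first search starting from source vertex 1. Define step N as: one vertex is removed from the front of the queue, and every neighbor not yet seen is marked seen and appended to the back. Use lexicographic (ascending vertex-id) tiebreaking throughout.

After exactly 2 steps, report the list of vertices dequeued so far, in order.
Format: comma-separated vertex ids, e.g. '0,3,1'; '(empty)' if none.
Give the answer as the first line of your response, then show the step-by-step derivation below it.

1,0

step 1: dequeue 1; queue=[0,3,5,6]; order=1
step 2: dequeue 0; queue=[3,5,6,2,7,8]; order=1,0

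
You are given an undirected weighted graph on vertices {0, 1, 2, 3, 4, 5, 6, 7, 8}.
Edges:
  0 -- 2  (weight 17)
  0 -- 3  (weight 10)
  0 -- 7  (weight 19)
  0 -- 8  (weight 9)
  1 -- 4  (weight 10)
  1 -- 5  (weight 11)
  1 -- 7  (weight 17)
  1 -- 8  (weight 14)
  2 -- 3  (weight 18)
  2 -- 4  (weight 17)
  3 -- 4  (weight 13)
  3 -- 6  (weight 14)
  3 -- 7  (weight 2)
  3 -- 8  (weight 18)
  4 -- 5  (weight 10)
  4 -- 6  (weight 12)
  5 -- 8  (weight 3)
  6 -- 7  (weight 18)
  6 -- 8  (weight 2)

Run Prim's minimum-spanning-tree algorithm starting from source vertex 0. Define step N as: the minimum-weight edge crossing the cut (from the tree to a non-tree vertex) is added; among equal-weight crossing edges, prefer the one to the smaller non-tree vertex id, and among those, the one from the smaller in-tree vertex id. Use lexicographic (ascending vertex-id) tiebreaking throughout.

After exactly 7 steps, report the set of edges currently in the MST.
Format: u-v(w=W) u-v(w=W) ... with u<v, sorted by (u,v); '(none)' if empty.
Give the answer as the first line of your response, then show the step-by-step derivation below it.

0-3(w=10) 0-8(w=9) 1-4(w=10) 3-7(w=2) 4-5(w=10) 5-8(w=3) 6-8(w=2)

step 1: add edge 0-8 (w=9); MST = {0-8(w=9)}
step 2: add edge 6-8 (w=2); MST = {0-8(w=9) 6-8(w=2)}
step 3: add edge 5-8 (w=3); MST = {0-8(w=9) 5-8(w=3) 6-8(w=2)}
step 4: add edge 0-3 (w=10); MST = {0-3(w=10) 0-8(w=9) 5-8(w=3) 6-8(w=2)}
step 5: add edge 3-7 (w=2); MST = {0-3(w=10) 0-8(w=9) 3-7(w=2) 5-8(w=3) 6-8(w=2)}
step 6: add edge 4-5 (w=10); MST = {0-3(w=10) 0-8(w=9) 3-7(w=2) 4-5(w=10) 5-8(w=3) 6-8(w=2)}
step 7: add edge 1-4 (w=10); MST = {0-3(w=10) 0-8(w=9) 1-4(w=10) 3-7(w=2) 4-5(w=10) 5-8(w=3) 6-8(w=2)}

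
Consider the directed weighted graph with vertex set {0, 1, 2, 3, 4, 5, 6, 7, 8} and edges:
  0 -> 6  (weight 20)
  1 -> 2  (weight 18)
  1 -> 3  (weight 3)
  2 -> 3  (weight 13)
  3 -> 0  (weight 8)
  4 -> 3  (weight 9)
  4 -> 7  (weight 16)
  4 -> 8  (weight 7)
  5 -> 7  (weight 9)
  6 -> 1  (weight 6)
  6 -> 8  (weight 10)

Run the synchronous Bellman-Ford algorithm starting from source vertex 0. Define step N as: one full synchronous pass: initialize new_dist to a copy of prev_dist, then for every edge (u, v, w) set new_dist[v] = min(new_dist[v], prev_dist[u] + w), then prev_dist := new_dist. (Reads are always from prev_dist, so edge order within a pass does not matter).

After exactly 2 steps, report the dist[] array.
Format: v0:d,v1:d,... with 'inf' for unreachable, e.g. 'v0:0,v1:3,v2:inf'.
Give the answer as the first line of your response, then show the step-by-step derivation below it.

v0:0,v1:26,v2:inf,v3:inf,v4:inf,v5:inf,v6:20,v7:inf,v8:30

step 1: dist = v0:0,v1:inf,v2:inf,v3:inf,v4:inf,v5:inf,v6:20,v7:inf,v8:inf
step 2: dist = v0:0,v1:26,v2:inf,v3:inf,v4:inf,v5:inf,v6:20,v7:inf,v8:30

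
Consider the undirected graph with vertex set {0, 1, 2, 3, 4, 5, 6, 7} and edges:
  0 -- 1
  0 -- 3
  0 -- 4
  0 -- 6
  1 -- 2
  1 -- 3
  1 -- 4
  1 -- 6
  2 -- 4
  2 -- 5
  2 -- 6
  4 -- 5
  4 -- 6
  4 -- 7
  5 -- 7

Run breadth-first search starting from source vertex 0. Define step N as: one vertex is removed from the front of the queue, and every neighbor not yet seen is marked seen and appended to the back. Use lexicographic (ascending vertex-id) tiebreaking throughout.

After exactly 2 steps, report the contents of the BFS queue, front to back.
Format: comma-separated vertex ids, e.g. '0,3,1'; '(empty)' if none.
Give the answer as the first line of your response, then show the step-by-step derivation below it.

3,4,6,2

step 1: dequeue 0; queue=[1,3,4,6]; order=0
step 2: dequeue 1; queue=[3,4,6,2]; order=0,1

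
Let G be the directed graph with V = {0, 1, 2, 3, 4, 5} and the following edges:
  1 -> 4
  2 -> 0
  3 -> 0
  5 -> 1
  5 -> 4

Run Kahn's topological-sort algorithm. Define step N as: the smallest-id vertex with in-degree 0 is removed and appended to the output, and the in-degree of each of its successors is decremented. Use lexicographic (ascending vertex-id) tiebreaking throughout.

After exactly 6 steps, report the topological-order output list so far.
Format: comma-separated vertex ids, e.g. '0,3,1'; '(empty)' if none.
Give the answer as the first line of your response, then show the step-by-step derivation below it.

2,3,0,5,1,4

step 1: output 2; order=[2]; indeg=(1,1,0,0,2,0)
step 2: output 3; order=[2,3]; indeg=(0,1,0,0,2,0)
step 3: output 0; order=[2,3,0]; indeg=(0,1,0,0,2,0)
step 4: output 5; order=[2,3,0,5]; indeg=(0,0,0,0,1,0)
step 5: output 1; order=[2,3,0,5,1]; indeg=(0,0,0,0,0,0)
step 6: output 4; order=[2,3,0,5,1,4]; indeg=(0,0,0,0,0,0)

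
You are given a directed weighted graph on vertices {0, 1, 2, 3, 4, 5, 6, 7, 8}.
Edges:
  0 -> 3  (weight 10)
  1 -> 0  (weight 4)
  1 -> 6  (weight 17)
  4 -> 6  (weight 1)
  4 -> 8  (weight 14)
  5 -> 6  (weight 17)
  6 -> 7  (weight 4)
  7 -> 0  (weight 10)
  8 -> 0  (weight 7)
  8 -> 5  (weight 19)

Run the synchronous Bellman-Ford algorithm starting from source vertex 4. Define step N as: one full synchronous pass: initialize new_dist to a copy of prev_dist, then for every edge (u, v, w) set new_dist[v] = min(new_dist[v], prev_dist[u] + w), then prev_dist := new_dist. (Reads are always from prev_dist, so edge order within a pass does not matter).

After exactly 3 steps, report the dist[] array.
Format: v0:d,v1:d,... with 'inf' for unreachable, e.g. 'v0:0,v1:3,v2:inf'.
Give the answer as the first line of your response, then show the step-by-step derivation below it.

v0:15,v1:inf,v2:inf,v3:31,v4:0,v5:33,v6:1,v7:5,v8:14

step 1: dist = v0:inf,v1:inf,v2:inf,v3:inf,v4:0,v5:inf,v6:1,v7:inf,v8:14
step 2: dist = v0:21,v1:inf,v2:inf,v3:inf,v4:0,v5:33,v6:1,v7:5,v8:14
step 3: dist = v0:15,v1:inf,v2:inf,v3:31,v4:0,v5:33,v6:1,v7:5,v8:14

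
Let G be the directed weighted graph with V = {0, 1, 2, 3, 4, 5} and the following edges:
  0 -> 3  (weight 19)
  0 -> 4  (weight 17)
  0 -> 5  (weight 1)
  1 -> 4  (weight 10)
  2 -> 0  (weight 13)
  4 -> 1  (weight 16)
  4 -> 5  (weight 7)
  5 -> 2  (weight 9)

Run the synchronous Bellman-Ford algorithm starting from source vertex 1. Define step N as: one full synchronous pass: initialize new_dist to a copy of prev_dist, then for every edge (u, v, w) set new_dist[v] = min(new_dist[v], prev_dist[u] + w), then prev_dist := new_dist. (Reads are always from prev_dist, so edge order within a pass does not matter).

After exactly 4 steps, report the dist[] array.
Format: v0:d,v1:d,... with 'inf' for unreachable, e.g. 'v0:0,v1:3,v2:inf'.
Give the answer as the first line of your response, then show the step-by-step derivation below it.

v0:39,v1:0,v2:26,v3:inf,v4:10,v5:17

step 1: dist = v0:inf,v1:0,v2:inf,v3:inf,v4:10,v5:inf
step 2: dist = v0:inf,v1:0,v2:inf,v3:inf,v4:10,v5:17
step 3: dist = v0:inf,v1:0,v2:26,v3:inf,v4:10,v5:17
step 4: dist = v0:39,v1:0,v2:26,v3:inf,v4:10,v5:17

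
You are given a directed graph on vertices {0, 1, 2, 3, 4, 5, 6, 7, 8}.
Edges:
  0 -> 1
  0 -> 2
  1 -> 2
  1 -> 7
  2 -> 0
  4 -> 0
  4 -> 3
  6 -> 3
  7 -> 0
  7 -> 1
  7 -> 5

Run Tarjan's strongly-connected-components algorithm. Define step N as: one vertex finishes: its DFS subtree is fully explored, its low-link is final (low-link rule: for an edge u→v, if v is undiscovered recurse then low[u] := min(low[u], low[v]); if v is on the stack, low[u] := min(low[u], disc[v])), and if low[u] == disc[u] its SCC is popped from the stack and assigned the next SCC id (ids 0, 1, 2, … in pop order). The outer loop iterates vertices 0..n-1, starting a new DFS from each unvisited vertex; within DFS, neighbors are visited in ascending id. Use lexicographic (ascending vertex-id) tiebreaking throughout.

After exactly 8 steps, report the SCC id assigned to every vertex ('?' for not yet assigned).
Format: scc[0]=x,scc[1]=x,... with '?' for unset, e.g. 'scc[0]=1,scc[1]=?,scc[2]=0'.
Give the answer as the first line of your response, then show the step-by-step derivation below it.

scc[0]=1,scc[1]=1,scc[2]=1,scc[3]=2,scc[4]=3,scc[5]=0,scc[6]=4,scc[7]=1,scc[8]=?

step 1: low=(low[0]=0,low[1]=1,low[2]=0,low[3]=?,low[4]=?,low[5]=?,low[6]=?,low[7]=?,low[8]=?); scc=(scc[0]=?,scc[1]=?,scc[2]=?,scc[3]=?,scc[4]=?,scc[5]=?,scc[6]=?,scc[7]=?,scc[8]=?)
step 2: low=(low[0]=0,low[1]=0,low[2]=0,low[3]=?,low[4]=?,low[5]=4,low[6]=?,low[7]=0,low[8]=?); scc=(scc[0]=?,scc[1]=?,scc[2]=?,scc[3]=?,scc[4]=?,scc[5]=0,scc[6]=?,scc[7]=?,scc[8]=?)
step 3: low=(low[0]=0,low[1]=0,low[2]=0,low[3]=?,low[4]=?,low[5]=4,low[6]=?,low[7]=0,low[8]=?); scc=(scc[0]=?,scc[1]=?,scc[2]=?,scc[3]=?,scc[4]=?,scc[5]=0,scc[6]=?,scc[7]=?,scc[8]=?)
step 4: low=(low[0]=0,low[1]=0,low[2]=0,low[3]=?,low[4]=?,low[5]=4,low[6]=?,low[7]=0,low[8]=?); scc=(scc[0]=?,scc[1]=?,scc[2]=?,scc[3]=?,scc[4]=?,scc[5]=0,scc[6]=?,scc[7]=?,scc[8]=?)
step 5: low=(low[0]=0,low[1]=0,low[2]=0,low[3]=?,low[4]=?,low[5]=4,low[6]=?,low[7]=0,low[8]=?); scc=(scc[0]=1,scc[1]=1,scc[2]=1,scc[3]=?,scc[4]=?,scc[5]=0,scc[6]=?,scc[7]=1,scc[8]=?)
step 6: low=(low[0]=0,low[1]=0,low[2]=0,low[3]=5,low[4]=?,low[5]=4,low[6]=?,low[7]=0,low[8]=?); scc=(scc[0]=1,scc[1]=1,scc[2]=1,scc[3]=2,scc[4]=?,scc[5]=0,scc[6]=?,scc[7]=1,scc[8]=?)
step 7: low=(low[0]=0,low[1]=0,low[2]=0,low[3]=5,low[4]=6,low[5]=4,low[6]=?,low[7]=0,low[8]=?); scc=(scc[0]=1,scc[1]=1,scc[2]=1,scc[3]=2,scc[4]=3,scc[5]=0,scc[6]=?,scc[7]=1,scc[8]=?)
step 8: low=(low[0]=0,low[1]=0,low[2]=0,low[3]=5,low[4]=6,low[5]=4,low[6]=7,low[7]=0,low[8]=?); scc=(scc[0]=1,scc[1]=1,scc[2]=1,scc[3]=2,scc[4]=3,scc[5]=0,scc[6]=4,scc[7]=1,scc[8]=?)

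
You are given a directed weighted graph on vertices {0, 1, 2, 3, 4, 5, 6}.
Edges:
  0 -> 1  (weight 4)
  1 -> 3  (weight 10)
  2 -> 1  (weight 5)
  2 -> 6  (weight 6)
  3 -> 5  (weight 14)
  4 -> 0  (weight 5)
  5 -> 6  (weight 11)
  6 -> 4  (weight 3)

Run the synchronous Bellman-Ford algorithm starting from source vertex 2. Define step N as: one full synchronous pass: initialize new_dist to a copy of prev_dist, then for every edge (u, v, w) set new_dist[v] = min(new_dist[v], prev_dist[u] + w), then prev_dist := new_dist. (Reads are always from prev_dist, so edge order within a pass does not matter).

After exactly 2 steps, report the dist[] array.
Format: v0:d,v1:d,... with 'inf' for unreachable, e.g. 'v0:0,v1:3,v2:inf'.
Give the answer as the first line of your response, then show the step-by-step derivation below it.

v0:inf,v1:5,v2:0,v3:15,v4:9,v5:inf,v6:6

step 1: dist = v0:inf,v1:5,v2:0,v3:inf,v4:inf,v5:inf,v6:6
step 2: dist = v0:inf,v1:5,v2:0,v3:15,v4:9,v5:inf,v6:6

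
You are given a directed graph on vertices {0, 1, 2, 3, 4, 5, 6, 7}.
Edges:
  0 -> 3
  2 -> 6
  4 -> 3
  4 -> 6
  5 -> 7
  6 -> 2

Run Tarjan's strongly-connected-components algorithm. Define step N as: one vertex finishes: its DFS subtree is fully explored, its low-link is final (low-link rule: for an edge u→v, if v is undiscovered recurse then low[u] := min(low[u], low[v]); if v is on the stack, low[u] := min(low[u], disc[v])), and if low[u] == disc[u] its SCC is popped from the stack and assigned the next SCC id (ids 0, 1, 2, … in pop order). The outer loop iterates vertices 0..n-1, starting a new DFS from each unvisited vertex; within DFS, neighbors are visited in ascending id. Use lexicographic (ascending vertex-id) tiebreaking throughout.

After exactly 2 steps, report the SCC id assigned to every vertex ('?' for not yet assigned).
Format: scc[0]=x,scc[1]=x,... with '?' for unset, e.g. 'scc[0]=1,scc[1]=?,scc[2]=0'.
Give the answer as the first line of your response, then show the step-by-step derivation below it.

scc[0]=1,scc[1]=?,scc[2]=?,scc[3]=0,scc[4]=?,scc[5]=?,scc[6]=?,scc[7]=?

step 1: low=(low[0]=0,low[1]=?,low[2]=?,low[3]=1,low[4]=?,low[5]=?,low[6]=?,low[7]=?); scc=(scc[0]=?,scc[1]=?,scc[2]=?,scc[3]=0,scc[4]=?,scc[5]=?,scc[6]=?,scc[7]=?)
step 2: low=(low[0]=0,low[1]=?,low[2]=?,low[3]=1,low[4]=?,low[5]=?,low[6]=?,low[7]=?); scc=(scc[0]=1,scc[1]=?,scc[2]=?,scc[3]=0,scc[4]=?,scc[5]=?,scc[6]=?,scc[7]=?)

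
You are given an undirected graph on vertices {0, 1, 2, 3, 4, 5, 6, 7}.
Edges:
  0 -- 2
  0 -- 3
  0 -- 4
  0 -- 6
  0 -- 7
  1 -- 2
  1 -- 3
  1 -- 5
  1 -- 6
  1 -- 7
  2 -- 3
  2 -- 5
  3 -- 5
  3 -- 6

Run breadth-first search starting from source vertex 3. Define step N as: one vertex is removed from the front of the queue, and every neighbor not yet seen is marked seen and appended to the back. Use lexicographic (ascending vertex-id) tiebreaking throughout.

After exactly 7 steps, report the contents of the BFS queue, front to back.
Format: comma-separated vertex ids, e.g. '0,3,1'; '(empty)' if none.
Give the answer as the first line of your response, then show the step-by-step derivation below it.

7

step 1: dequeue 3; queue=[0,1,2,5,6]; order=3
step 2: dequeue 0; queue=[1,2,5,6,4,7]; order=3,0
step 3: dequeue 1; queue=[2,5,6,4,7]; order=3,0,1
step 4: dequeue 2; queue=[5,6,4,7]; order=3,0,1,2
step 5: dequeue 5; queue=[6,4,7]; order=3,0,1,2,5
step 6: dequeue 6; queue=[4,7]; order=3,0,1,2,5,6
step 7: dequeue 4; queue=[7]; order=3,0,1,2,5,6,4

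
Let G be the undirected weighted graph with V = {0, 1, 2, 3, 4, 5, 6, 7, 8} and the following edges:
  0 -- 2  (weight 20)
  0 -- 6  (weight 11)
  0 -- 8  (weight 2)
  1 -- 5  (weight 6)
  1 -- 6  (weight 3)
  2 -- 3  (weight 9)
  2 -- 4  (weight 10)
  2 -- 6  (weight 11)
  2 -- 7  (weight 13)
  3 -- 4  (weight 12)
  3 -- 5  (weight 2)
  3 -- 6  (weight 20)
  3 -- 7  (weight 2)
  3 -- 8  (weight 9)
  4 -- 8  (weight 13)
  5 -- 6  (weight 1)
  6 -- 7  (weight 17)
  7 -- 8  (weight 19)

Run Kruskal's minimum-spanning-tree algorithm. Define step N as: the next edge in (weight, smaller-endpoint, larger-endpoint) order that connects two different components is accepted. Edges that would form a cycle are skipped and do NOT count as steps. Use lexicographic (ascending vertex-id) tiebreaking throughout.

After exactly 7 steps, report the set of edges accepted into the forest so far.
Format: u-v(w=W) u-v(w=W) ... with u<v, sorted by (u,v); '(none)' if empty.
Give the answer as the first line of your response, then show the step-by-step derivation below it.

0-8(w=2) 1-6(w=3) 2-3(w=9) 3-5(w=2) 3-7(w=2) 3-8(w=9) 5-6(w=1)

step 1: add edge 5-6 (w=1); MST = {5-6(w=1)}
step 2: add edge 0-8 (w=2); MST = {0-8(w=2) 5-6(w=1)}
step 3: add edge 3-5 (w=2); MST = {0-8(w=2) 3-5(w=2) 5-6(w=1)}
step 4: add edge 3-7 (w=2); MST = {0-8(w=2) 3-5(w=2) 3-7(w=2) 5-6(w=1)}
step 5: add edge 1-6 (w=3); MST = {0-8(w=2) 1-6(w=3) 3-5(w=2) 3-7(w=2) 5-6(w=1)}
step 6: add edge 2-3 (w=9); MST = {0-8(w=2) 1-6(w=3) 2-3(w=9) 3-5(w=2) 3-7(w=2) 5-6(w=1)}
step 7: add edge 3-8 (w=9); MST = {0-8(w=2) 1-6(w=3) 2-3(w=9) 3-5(w=2) 3-7(w=2) 3-8(w=9) 5-6(w=1)}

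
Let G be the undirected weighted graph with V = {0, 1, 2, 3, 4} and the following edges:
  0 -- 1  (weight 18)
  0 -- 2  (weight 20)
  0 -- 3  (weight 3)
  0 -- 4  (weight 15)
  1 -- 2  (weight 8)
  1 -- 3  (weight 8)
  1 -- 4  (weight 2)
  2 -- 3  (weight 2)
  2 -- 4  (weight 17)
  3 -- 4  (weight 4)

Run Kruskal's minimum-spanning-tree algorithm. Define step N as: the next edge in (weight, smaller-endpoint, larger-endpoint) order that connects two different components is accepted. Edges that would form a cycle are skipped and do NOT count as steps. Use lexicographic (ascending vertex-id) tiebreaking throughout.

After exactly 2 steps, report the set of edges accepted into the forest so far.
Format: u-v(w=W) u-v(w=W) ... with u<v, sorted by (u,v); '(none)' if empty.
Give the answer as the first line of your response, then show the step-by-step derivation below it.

1-4(w=2) 2-3(w=2)

step 1: add edge 1-4 (w=2); MST = {1-4(w=2)}
step 2: add edge 2-3 (w=2); MST = {1-4(w=2) 2-3(w=2)}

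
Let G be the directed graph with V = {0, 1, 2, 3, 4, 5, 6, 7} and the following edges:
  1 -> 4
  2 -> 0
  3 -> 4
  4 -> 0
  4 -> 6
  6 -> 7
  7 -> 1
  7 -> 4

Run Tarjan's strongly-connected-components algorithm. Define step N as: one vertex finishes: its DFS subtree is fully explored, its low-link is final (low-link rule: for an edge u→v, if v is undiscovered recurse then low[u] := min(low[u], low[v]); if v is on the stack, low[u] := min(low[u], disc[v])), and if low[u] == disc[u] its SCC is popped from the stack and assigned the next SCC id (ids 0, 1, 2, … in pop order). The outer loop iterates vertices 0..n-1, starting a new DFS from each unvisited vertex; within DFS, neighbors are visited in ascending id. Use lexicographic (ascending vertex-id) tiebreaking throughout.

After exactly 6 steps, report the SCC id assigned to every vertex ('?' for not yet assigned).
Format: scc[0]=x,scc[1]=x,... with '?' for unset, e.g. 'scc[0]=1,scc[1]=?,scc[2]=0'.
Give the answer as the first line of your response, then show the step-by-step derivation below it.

scc[0]=0,scc[1]=1,scc[2]=2,scc[3]=?,scc[4]=1,scc[5]=?,scc[6]=1,scc[7]=1

step 1: low=(low[0]=0,low[1]=?,low[2]=?,low[3]=?,low[4]=?,low[5]=?,low[6]=?,low[7]=?); scc=(scc[0]=0,scc[1]=?,scc[2]=?,scc[3]=?,scc[4]=?,scc[5]=?,scc[6]=?,scc[7]=?)
step 2: low=(low[0]=0,low[1]=1,low[2]=?,low[3]=?,low[4]=2,low[5]=?,low[6]=3,low[7]=1); scc=(scc[0]=0,scc[1]=?,scc[2]=?,scc[3]=?,scc[4]=?,scc[5]=?,scc[6]=?,scc[7]=?)
step 3: low=(low[0]=0,low[1]=1,low[2]=?,low[3]=?,low[4]=2,low[5]=?,low[6]=1,low[7]=1); scc=(scc[0]=0,scc[1]=?,scc[2]=?,scc[3]=?,scc[4]=?,scc[5]=?,scc[6]=?,scc[7]=?)
step 4: low=(low[0]=0,low[1]=1,low[2]=?,low[3]=?,low[4]=1,low[5]=?,low[6]=1,low[7]=1); scc=(scc[0]=0,scc[1]=?,scc[2]=?,scc[3]=?,scc[4]=?,scc[5]=?,scc[6]=?,scc[7]=?)
step 5: low=(low[0]=0,low[1]=1,low[2]=?,low[3]=?,low[4]=1,low[5]=?,low[6]=1,low[7]=1); scc=(scc[0]=0,scc[1]=1,scc[2]=?,scc[3]=?,scc[4]=1,scc[5]=?,scc[6]=1,scc[7]=1)
step 6: low=(low[0]=0,low[1]=1,low[2]=5,low[3]=?,low[4]=1,low[5]=?,low[6]=1,low[7]=1); scc=(scc[0]=0,scc[1]=1,scc[2]=2,scc[3]=?,scc[4]=1,scc[5]=?,scc[6]=1,scc[7]=1)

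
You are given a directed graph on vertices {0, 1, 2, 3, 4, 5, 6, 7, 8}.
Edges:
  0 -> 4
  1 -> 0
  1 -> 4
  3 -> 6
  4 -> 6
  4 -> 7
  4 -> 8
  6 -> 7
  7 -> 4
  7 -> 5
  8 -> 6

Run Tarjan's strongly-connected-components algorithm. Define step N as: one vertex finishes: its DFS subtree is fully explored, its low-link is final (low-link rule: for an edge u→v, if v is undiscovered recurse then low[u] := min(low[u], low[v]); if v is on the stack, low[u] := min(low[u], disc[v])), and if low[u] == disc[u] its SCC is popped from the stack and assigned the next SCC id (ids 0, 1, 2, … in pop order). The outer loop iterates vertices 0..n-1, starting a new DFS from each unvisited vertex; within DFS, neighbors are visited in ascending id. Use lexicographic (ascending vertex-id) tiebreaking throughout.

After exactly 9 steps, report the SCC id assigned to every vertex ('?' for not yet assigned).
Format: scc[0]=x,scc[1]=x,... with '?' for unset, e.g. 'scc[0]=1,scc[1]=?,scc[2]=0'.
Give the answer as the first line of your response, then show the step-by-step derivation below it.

scc[0]=2,scc[1]=3,scc[2]=4,scc[3]=5,scc[4]=1,scc[5]=0,scc[6]=1,scc[7]=1,scc[8]=1

step 1: low=(low[0]=0,low[1]=?,low[2]=?,low[3]=?,low[4]=1,low[5]=4,low[6]=2,low[7]=1,low[8]=?); scc=(scc[0]=?,scc[1]=?,scc[2]=?,scc[3]=?,scc[4]=?,scc[5]=0,scc[6]=?,scc[7]=?,scc[8]=?)
step 2: low=(low[0]=0,low[1]=?,low[2]=?,low[3]=?,low[4]=1,low[5]=4,low[6]=2,low[7]=1,low[8]=?); scc=(scc[0]=?,scc[1]=?,scc[2]=?,scc[3]=?,scc[4]=?,scc[5]=0,scc[6]=?,scc[7]=?,scc[8]=?)
step 3: low=(low[0]=0,low[1]=?,low[2]=?,low[3]=?,low[4]=1,low[5]=4,low[6]=1,low[7]=1,low[8]=?); scc=(scc[0]=?,scc[1]=?,scc[2]=?,scc[3]=?,scc[4]=?,scc[5]=0,scc[6]=?,scc[7]=?,scc[8]=?)
step 4: low=(low[0]=0,low[1]=?,low[2]=?,low[3]=?,low[4]=1,low[5]=4,low[6]=1,low[7]=1,low[8]=2); scc=(scc[0]=?,scc[1]=?,scc[2]=?,scc[3]=?,scc[4]=?,scc[5]=0,scc[6]=?,scc[7]=?,scc[8]=?)
step 5: low=(low[0]=0,low[1]=?,low[2]=?,low[3]=?,low[4]=1,low[5]=4,low[6]=1,low[7]=1,low[8]=2); scc=(scc[0]=?,scc[1]=?,scc[2]=?,scc[3]=?,scc[4]=1,scc[5]=0,scc[6]=1,scc[7]=1,scc[8]=1)
step 6: low=(low[0]=0,low[1]=?,low[2]=?,low[3]=?,low[4]=1,low[5]=4,low[6]=1,low[7]=1,low[8]=2); scc=(scc[0]=2,scc[1]=?,scc[2]=?,scc[3]=?,scc[4]=1,scc[5]=0,scc[6]=1,scc[7]=1,scc[8]=1)
step 7: low=(low[0]=0,low[1]=6,low[2]=?,low[3]=?,low[4]=1,low[5]=4,low[6]=1,low[7]=1,low[8]=2); scc=(scc[0]=2,scc[1]=3,scc[2]=?,scc[3]=?,scc[4]=1,scc[5]=0,scc[6]=1,scc[7]=1,scc[8]=1)
step 8: low=(low[0]=0,low[1]=6,low[2]=7,low[3]=?,low[4]=1,low[5]=4,low[6]=1,low[7]=1,low[8]=2); scc=(scc[0]=2,scc[1]=3,scc[2]=4,scc[3]=?,scc[4]=1,scc[5]=0,scc[6]=1,scc[7]=1,scc[8]=1)
step 9: low=(low[0]=0,low[1]=6,low[2]=7,low[3]=8,low[4]=1,low[5]=4,low[6]=1,low[7]=1,low[8]=2); scc=(scc[0]=2,scc[1]=3,scc[2]=4,scc[3]=5,scc[4]=1,scc[5]=0,scc[6]=1,scc[7]=1,scc[8]=1)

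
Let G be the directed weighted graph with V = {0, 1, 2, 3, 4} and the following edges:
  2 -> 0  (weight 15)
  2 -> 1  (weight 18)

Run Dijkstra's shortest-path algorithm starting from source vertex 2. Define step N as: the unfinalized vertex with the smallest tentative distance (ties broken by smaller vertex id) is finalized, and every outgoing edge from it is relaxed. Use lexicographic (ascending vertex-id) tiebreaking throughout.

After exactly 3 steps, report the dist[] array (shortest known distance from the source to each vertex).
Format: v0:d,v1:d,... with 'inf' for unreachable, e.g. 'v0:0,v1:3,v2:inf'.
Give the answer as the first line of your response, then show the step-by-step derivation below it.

v0:15,v1:18,v2:0,v3:inf,v4:inf

step 1: dist = v0:15,v1:18,v2:0,v3:inf,v4:inf
step 2: dist = v0:15,v1:18,v2:0,v3:inf,v4:inf
step 3: dist = v0:15,v1:18,v2:0,v3:inf,v4:inf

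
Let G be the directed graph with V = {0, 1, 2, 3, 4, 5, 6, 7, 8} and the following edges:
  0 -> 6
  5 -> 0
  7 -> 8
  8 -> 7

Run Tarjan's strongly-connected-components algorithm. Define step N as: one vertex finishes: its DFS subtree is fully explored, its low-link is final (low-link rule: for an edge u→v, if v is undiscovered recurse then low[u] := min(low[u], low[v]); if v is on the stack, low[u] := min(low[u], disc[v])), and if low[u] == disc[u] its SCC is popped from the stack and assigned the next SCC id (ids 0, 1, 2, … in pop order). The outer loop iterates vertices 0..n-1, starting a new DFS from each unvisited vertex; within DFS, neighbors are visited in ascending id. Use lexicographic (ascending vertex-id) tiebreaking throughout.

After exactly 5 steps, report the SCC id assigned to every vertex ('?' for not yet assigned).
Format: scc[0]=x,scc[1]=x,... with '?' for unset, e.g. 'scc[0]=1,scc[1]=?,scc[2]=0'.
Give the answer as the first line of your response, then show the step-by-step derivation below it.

scc[0]=1,scc[1]=2,scc[2]=3,scc[3]=4,scc[4]=?,scc[5]=?,scc[6]=0,scc[7]=?,scc[8]=?

step 1: low=(low[0]=0,low[1]=?,low[2]=?,low[3]=?,low[4]=?,low[5]=?,low[6]=1,low[7]=?,low[8]=?); scc=(scc[0]=?,scc[1]=?,scc[2]=?,scc[3]=?,scc[4]=?,scc[5]=?,scc[6]=0,scc[7]=?,scc[8]=?)
step 2: low=(low[0]=0,low[1]=?,low[2]=?,low[3]=?,low[4]=?,low[5]=?,low[6]=1,low[7]=?,low[8]=?); scc=(scc[0]=1,scc[1]=?,scc[2]=?,scc[3]=?,scc[4]=?,scc[5]=?,scc[6]=0,scc[7]=?,scc[8]=?)
step 3: low=(low[0]=0,low[1]=2,low[2]=?,low[3]=?,low[4]=?,low[5]=?,low[6]=1,low[7]=?,low[8]=?); scc=(scc[0]=1,scc[1]=2,scc[2]=?,scc[3]=?,scc[4]=?,scc[5]=?,scc[6]=0,scc[7]=?,scc[8]=?)
step 4: low=(low[0]=0,low[1]=2,low[2]=3,low[3]=?,low[4]=?,low[5]=?,low[6]=1,low[7]=?,low[8]=?); scc=(scc[0]=1,scc[1]=2,scc[2]=3,scc[3]=?,scc[4]=?,scc[5]=?,scc[6]=0,scc[7]=?,scc[8]=?)
step 5: low=(low[0]=0,low[1]=2,low[2]=3,low[3]=4,low[4]=?,low[5]=?,low[6]=1,low[7]=?,low[8]=?); scc=(scc[0]=1,scc[1]=2,scc[2]=3,scc[3]=4,scc[4]=?,scc[5]=?,scc[6]=0,scc[7]=?,scc[8]=?)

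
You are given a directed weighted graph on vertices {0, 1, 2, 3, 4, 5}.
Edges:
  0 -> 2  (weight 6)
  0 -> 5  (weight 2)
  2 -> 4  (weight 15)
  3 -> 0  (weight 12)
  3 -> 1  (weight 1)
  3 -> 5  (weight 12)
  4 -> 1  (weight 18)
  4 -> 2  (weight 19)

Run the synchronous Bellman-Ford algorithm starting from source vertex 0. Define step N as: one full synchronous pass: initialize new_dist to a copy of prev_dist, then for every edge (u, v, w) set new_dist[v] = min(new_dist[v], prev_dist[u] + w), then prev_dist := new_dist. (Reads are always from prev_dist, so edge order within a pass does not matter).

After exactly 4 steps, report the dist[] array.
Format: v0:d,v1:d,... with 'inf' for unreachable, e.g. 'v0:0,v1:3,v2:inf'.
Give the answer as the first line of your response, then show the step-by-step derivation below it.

v0:0,v1:39,v2:6,v3:inf,v4:21,v5:2

step 1: dist = v0:0,v1:inf,v2:6,v3:inf,v4:inf,v5:2
step 2: dist = v0:0,v1:inf,v2:6,v3:inf,v4:21,v5:2
step 3: dist = v0:0,v1:39,v2:6,v3:inf,v4:21,v5:2
step 4: dist = v0:0,v1:39,v2:6,v3:inf,v4:21,v5:2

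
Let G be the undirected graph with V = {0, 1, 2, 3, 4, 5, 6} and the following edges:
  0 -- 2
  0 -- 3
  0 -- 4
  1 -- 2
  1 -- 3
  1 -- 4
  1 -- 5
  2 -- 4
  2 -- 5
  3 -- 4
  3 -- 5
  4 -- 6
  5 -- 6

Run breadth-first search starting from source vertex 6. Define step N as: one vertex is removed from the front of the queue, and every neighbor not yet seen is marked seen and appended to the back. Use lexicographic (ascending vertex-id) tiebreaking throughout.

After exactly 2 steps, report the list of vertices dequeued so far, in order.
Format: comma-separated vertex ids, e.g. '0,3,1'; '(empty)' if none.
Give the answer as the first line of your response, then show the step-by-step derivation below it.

6,4

step 1: dequeue 6; queue=[4,5]; order=6
step 2: dequeue 4; queue=[5,0,1,2,3]; order=6,4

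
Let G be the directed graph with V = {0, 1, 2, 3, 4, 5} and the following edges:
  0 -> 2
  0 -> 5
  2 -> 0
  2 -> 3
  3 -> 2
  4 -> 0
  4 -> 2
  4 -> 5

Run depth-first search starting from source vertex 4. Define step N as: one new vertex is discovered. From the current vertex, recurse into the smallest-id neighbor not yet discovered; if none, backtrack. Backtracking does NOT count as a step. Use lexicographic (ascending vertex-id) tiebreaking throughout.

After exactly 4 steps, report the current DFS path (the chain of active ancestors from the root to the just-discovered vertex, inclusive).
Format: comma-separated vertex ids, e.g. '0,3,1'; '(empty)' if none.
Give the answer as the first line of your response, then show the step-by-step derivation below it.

4,0,2,3

step 1: discover 4; path=4; order=4
step 2: discover 0; path=4>0; order=4,0
step 3: discover 2; path=4>0>2; order=4,0,2
step 4: discover 3; path=4>0>2>3; order=4,0,2,3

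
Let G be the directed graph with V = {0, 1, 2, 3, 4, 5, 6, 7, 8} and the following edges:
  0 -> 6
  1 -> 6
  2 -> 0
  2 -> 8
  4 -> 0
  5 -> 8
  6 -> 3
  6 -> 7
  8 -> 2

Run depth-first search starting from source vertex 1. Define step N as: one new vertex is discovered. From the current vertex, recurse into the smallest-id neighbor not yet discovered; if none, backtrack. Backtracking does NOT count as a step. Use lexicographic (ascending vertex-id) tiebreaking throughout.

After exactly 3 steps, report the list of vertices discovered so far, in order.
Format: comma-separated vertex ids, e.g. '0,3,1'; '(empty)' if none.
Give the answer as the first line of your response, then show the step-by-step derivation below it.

1,6,3

step 1: discover 1; path=1; order=1
step 2: discover 6; path=1>6; order=1,6
step 3: discover 3; path=1>6>3; order=1,6,3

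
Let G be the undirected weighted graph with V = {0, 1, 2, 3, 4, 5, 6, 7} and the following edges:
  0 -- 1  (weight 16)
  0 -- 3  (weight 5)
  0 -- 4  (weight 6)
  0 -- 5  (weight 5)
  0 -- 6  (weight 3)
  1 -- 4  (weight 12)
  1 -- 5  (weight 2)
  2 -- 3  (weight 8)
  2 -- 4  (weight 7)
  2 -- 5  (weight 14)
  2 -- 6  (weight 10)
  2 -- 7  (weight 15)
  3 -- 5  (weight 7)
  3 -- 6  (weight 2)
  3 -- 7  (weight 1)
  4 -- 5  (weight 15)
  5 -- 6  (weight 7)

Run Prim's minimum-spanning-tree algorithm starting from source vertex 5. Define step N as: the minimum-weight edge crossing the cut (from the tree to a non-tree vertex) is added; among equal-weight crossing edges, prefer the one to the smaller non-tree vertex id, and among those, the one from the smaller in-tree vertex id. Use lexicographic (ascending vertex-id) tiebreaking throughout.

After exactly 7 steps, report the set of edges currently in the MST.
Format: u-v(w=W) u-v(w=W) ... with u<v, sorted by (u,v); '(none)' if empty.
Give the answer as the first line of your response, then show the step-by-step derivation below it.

0-4(w=6) 0-5(w=5) 0-6(w=3) 1-5(w=2) 2-4(w=7) 3-6(w=2) 3-7(w=1)

step 1: add edge 1-5 (w=2); MST = {1-5(w=2)}
step 2: add edge 0-5 (w=5); MST = {0-5(w=5) 1-5(w=2)}
step 3: add edge 0-6 (w=3); MST = {0-5(w=5) 0-6(w=3) 1-5(w=2)}
step 4: add edge 3-6 (w=2); MST = {0-5(w=5) 0-6(w=3) 1-5(w=2) 3-6(w=2)}
step 5: add edge 3-7 (w=1); MST = {0-5(w=5) 0-6(w=3) 1-5(w=2) 3-6(w=2) 3-7(w=1)}
step 6: add edge 0-4 (w=6); MST = {0-4(w=6) 0-5(w=5) 0-6(w=3) 1-5(w=2) 3-6(w=2) 3-7(w=1)}
step 7: add edge 2-4 (w=7); MST = {0-4(w=6) 0-5(w=5) 0-6(w=3) 1-5(w=2) 2-4(w=7) 3-6(w=2) 3-7(w=1)}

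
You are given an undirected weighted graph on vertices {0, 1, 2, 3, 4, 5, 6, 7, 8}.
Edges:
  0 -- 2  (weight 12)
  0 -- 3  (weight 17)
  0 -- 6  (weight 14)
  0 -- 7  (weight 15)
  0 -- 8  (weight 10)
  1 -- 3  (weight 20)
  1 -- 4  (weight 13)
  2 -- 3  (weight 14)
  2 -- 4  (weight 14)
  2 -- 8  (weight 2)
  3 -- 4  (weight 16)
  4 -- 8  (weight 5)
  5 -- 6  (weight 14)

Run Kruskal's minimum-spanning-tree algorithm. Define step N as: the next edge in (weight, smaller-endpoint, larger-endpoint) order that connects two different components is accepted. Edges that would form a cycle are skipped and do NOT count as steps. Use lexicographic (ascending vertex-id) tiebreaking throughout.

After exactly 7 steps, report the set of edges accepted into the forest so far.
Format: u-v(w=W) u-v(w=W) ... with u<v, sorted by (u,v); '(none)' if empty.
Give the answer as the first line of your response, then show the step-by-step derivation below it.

0-6(w=14) 0-8(w=10) 1-4(w=13) 2-3(w=14) 2-8(w=2) 4-8(w=5) 5-6(w=14)

step 1: add edge 2-8 (w=2); MST = {2-8(w=2)}
step 2: add edge 4-8 (w=5); MST = {2-8(w=2) 4-8(w=5)}
step 3: add edge 0-8 (w=10); MST = {0-8(w=10) 2-8(w=2) 4-8(w=5)}
step 4: add edge 1-4 (w=13); MST = {0-8(w=10) 1-4(w=13) 2-8(w=2) 4-8(w=5)}
step 5: add edge 0-6 (w=14); MST = {0-6(w=14) 0-8(w=10) 1-4(w=13) 2-8(w=2) 4-8(w=5)}
step 6: add edge 2-3 (w=14); MST = {0-6(w=14) 0-8(w=10) 1-4(w=13) 2-3(w=14) 2-8(w=2) 4-8(w=5)}
step 7: add edge 5-6 (w=14); MST = {0-6(w=14) 0-8(w=10) 1-4(w=13) 2-3(w=14) 2-8(w=2) 4-8(w=5) 5-6(w=14)}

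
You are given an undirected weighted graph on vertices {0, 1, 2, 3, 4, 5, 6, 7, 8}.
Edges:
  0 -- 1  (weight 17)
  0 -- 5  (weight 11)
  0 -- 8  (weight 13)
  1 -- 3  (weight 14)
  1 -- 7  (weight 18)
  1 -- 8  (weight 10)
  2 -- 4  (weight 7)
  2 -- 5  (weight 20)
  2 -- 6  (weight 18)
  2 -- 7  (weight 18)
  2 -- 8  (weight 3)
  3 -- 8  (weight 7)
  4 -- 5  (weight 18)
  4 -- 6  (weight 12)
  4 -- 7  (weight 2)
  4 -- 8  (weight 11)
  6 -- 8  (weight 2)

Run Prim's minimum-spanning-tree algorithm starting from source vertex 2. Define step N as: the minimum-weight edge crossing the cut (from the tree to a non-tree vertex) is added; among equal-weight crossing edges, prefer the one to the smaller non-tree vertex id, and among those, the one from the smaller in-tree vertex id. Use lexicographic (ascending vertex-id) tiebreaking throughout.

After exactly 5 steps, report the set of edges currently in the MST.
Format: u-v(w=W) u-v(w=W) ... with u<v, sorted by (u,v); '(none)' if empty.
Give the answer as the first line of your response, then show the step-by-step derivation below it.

2-4(w=7) 2-8(w=3) 3-8(w=7) 4-7(w=2) 6-8(w=2)

step 1: add edge 2-8 (w=3); MST = {2-8(w=3)}
step 2: add edge 6-8 (w=2); MST = {2-8(w=3) 6-8(w=2)}
step 3: add edge 3-8 (w=7); MST = {2-8(w=3) 3-8(w=7) 6-8(w=2)}
step 4: add edge 2-4 (w=7); MST = {2-4(w=7) 2-8(w=3) 3-8(w=7) 6-8(w=2)}
step 5: add edge 4-7 (w=2); MST = {2-4(w=7) 2-8(w=3) 3-8(w=7) 4-7(w=2) 6-8(w=2)}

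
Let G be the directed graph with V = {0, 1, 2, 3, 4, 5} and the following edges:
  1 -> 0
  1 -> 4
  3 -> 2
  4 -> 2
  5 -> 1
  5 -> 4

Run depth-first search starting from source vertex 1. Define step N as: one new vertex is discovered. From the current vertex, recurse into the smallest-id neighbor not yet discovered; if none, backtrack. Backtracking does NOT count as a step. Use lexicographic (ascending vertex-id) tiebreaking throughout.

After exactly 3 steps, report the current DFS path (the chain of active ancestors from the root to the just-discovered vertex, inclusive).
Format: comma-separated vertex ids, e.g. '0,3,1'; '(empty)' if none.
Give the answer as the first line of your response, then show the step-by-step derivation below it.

1,4

step 1: discover 1; path=1; order=1
step 2: discover 0; path=1>0; order=1,0
step 3: discover 4; path=1>4; order=1,0,4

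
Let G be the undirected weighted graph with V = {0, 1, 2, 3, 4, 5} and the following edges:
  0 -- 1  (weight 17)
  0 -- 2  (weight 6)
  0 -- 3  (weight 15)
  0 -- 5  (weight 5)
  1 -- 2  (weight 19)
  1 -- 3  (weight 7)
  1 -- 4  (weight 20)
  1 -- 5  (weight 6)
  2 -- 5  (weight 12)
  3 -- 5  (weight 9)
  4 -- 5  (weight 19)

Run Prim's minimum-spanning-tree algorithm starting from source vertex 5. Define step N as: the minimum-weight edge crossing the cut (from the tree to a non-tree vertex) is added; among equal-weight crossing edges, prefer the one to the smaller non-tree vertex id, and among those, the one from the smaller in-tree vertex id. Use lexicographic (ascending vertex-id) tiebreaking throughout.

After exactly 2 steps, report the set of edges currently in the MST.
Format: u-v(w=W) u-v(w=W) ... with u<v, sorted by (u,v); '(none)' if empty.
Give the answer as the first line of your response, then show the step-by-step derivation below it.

0-5(w=5) 1-5(w=6)

step 1: add edge 0-5 (w=5); MST = {0-5(w=5)}
step 2: add edge 1-5 (w=6); MST = {0-5(w=5) 1-5(w=6)}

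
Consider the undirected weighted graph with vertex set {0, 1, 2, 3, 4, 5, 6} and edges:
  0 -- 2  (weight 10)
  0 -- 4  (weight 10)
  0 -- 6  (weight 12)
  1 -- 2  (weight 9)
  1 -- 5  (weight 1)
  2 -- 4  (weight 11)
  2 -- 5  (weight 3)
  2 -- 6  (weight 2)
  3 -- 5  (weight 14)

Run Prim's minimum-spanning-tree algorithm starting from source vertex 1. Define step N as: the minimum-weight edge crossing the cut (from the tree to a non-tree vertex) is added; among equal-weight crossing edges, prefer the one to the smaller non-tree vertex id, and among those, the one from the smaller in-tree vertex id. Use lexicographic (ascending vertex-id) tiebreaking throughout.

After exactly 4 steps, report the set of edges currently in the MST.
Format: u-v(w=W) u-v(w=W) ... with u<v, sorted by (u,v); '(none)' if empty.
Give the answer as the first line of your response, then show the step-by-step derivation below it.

0-2(w=10) 1-5(w=1) 2-5(w=3) 2-6(w=2)

step 1: add edge 1-5 (w=1); MST = {1-5(w=1)}
step 2: add edge 2-5 (w=3); MST = {1-5(w=1) 2-5(w=3)}
step 3: add edge 2-6 (w=2); MST = {1-5(w=1) 2-5(w=3) 2-6(w=2)}
step 4: add edge 0-2 (w=10); MST = {0-2(w=10) 1-5(w=1) 2-5(w=3) 2-6(w=2)}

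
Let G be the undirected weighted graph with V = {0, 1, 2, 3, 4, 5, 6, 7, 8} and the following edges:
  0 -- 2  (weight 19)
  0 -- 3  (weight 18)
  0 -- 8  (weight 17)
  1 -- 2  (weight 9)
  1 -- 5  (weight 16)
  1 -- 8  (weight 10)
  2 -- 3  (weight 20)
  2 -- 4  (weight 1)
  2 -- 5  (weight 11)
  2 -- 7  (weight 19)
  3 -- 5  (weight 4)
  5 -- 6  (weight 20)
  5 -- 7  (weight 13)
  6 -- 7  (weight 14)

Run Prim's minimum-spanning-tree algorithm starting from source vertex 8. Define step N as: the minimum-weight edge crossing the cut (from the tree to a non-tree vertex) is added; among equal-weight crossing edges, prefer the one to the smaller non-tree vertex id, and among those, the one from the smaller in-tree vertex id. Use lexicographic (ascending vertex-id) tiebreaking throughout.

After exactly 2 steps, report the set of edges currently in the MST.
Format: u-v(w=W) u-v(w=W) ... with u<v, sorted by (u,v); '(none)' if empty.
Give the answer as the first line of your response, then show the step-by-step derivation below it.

1-2(w=9) 1-8(w=10)

step 1: add edge 1-8 (w=10); MST = {1-8(w=10)}
step 2: add edge 1-2 (w=9); MST = {1-2(w=9) 1-8(w=10)}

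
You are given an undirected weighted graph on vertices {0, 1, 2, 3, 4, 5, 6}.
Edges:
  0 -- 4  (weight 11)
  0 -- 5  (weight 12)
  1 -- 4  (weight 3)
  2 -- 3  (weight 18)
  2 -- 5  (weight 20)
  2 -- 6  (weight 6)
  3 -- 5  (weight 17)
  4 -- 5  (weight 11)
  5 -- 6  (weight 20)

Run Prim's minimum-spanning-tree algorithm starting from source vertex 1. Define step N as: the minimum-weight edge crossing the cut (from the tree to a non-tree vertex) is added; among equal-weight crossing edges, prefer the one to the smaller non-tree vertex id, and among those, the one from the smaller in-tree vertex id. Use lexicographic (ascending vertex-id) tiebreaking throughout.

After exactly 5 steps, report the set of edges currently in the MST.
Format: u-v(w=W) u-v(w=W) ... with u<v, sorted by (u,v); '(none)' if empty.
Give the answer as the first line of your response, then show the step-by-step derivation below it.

0-4(w=11) 1-4(w=3) 2-3(w=18) 3-5(w=17) 4-5(w=11)

step 1: add edge 1-4 (w=3); MST = {1-4(w=3)}
step 2: add edge 0-4 (w=11); MST = {0-4(w=11) 1-4(w=3)}
step 3: add edge 4-5 (w=11); MST = {0-4(w=11) 1-4(w=3) 4-5(w=11)}
step 4: add edge 3-5 (w=17); MST = {0-4(w=11) 1-4(w=3) 3-5(w=17) 4-5(w=11)}
step 5: add edge 2-3 (w=18); MST = {0-4(w=11) 1-4(w=3) 2-3(w=18) 3-5(w=17) 4-5(w=11)}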